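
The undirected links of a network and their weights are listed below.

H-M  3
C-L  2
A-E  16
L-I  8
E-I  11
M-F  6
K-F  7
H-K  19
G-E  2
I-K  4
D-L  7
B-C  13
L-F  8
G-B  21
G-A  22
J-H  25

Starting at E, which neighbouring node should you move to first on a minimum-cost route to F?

I

Enumerating some paths:
E → I → K → F: 11+4+7 = 22
E → I → L → F: 11+8+8 = 27
The minimum is 22 via E → I → K → F.
So from E the first move is to I.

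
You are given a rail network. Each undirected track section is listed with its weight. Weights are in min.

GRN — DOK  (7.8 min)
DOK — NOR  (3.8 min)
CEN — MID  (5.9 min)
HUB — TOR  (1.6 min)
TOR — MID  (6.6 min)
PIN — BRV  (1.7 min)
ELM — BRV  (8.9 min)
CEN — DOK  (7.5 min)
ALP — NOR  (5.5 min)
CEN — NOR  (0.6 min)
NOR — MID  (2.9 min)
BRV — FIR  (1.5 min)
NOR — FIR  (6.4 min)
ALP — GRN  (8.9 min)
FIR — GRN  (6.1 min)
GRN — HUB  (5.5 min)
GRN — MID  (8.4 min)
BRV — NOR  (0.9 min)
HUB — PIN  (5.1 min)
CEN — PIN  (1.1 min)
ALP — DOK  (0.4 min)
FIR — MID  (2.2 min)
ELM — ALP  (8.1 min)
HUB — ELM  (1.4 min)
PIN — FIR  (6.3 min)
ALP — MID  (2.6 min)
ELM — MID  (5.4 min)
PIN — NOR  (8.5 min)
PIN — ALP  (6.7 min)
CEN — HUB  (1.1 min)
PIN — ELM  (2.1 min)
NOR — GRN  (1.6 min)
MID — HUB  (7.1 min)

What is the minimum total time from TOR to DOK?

7.1 min

Candidate routes:
TOR - HUB - CEN - NOR - DOK: 1.6+1.1+0.6+3.8 = 7.1
TOR - HUB - CEN - NOR - ALP - DOK: 1.6+1.1+0.6+5.5+0.4 = 9.2
The minimum is 7.1 min via TOR - HUB - CEN - NOR - DOK.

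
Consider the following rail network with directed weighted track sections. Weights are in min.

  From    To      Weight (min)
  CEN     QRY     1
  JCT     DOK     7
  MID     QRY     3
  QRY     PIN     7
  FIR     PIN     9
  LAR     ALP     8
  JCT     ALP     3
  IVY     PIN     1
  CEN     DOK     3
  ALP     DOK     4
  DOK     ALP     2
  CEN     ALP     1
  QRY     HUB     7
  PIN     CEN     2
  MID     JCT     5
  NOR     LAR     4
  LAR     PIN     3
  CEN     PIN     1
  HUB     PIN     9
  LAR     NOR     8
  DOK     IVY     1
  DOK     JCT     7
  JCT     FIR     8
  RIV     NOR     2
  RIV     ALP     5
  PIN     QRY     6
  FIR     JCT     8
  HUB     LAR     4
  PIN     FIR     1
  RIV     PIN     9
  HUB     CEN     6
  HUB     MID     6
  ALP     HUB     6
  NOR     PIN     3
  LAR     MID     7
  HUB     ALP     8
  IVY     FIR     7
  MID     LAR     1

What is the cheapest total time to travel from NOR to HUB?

Candidate routes:
NOR → PIN → CEN → ALP → HUB: 3+2+1+6 = 12
NOR → PIN → CEN → DOK → ALP → HUB: 3+2+3+2+6 = 16
NOR → PIN → CEN → QRY → HUB: 3+2+1+7 = 13
Cheapest is NOR → PIN → CEN → ALP → HUB at 12 min.

12 min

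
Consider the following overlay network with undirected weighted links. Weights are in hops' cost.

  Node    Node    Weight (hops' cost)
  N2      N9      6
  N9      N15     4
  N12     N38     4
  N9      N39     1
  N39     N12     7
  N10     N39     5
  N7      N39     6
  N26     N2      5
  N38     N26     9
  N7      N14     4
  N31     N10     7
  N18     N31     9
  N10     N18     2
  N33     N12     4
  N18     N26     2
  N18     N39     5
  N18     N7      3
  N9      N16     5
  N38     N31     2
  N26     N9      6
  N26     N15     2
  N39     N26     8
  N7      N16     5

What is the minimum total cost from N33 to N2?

Compare a few routes:
N33–N12–N39–N9–N2: 4+7+1+6 = 18
N33–N12–N39–N9–N15–N26–N2: 4+7+1+4+2+5 = 23
N33–N12–N39–N9–N26–N2: 4+7+1+6+5 = 23
N33–N12–N38–N26–N2: 4+4+9+5 = 22
Cheapest is N33–N12–N39–N9–N2 at 18 hops' cost.

18 hops' cost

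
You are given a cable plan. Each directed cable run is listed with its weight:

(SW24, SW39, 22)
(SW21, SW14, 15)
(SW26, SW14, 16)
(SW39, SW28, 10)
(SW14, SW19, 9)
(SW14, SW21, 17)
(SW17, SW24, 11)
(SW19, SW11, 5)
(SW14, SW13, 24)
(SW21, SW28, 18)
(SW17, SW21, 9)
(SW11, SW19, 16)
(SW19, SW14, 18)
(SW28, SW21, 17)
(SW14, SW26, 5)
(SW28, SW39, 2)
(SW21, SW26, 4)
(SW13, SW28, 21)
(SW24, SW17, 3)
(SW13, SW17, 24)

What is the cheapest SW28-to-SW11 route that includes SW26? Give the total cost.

51

Best SW28 to SW26: SW28–SW21–SW26 costing 21
Shortest SW26→SW11: SW26–SW14–SW19–SW11 = 30
Total via SW26: 21 + 30 = 51.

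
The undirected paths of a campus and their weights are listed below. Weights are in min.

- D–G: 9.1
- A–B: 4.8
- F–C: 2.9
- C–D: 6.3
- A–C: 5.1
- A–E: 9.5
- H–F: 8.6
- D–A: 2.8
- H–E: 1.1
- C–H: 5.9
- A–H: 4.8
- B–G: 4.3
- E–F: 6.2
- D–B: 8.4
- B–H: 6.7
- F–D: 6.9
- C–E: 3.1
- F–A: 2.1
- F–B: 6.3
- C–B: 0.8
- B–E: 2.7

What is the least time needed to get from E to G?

Candidate routes:
E → H → B → G: 1.1+6.7+4.3 = 12.1
E → H → C → B → G: 1.1+5.9+0.8+4.3 = 12.1
E → C → B → G: 3.1+0.8+4.3 = 8.2
E → B → G: 2.7+4.3 = 7
The minimum is 7 min via E → B → G.

7 min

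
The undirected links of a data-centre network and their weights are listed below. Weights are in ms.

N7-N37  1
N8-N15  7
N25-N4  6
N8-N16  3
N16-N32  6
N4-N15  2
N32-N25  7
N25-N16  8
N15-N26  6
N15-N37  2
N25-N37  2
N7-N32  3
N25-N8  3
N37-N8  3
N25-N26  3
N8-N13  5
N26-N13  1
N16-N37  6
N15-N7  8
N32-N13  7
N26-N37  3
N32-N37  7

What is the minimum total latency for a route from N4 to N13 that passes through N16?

18 ms

Best N4 to N16: N4–N15–N37–N16 costing 10
Shortest N16→N13: N16–N8–N13 = 8
Total via N16: 10 + 8 = 18 ms.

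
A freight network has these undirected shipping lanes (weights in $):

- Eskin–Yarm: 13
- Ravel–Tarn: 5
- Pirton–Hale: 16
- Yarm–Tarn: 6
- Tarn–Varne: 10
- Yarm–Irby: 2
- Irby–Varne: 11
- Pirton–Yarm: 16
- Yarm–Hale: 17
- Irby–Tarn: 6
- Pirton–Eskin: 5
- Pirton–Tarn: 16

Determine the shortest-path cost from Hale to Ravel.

Enumerating some paths:
Hale - Yarm - Tarn - Ravel: 17+6+5 = 28
Hale - Yarm - Irby - Tarn - Ravel: 17+2+6+5 = 30
Cheapest is Hale - Yarm - Tarn - Ravel at $28.

$28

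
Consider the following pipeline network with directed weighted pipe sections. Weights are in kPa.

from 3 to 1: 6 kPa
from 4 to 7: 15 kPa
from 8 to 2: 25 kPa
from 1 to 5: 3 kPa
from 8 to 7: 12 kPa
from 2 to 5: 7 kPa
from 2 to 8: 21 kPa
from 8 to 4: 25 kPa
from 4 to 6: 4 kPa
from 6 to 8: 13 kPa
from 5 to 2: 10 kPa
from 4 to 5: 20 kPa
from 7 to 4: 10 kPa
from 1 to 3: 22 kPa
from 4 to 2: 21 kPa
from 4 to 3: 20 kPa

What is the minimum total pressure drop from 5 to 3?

73 kPa

Running Dijkstra from 5:
5: 0
2: 10  (via 5)
8: 31  (via 2)
7: 43  (via 8)
4: 53  (via 7)
6: 57  (via 4)
3: 73  (via 4)
Shortest route: 5–2–8–7–4–3 = 73 kPa.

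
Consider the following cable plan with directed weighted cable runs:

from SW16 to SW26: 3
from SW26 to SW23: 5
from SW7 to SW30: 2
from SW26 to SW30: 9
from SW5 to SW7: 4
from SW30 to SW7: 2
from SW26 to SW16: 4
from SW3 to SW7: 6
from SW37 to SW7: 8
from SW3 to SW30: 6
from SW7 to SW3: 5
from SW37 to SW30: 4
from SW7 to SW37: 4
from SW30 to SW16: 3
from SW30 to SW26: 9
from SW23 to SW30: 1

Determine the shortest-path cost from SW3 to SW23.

Candidate routes:
SW3–SW30–SW16–SW26–SW23: 6+3+3+5 = 17
SW3–SW7–SW30–SW16–SW26–SW23: 6+2+3+3+5 = 19
Cheapest is SW3–SW30–SW16–SW26–SW23 at 17.

17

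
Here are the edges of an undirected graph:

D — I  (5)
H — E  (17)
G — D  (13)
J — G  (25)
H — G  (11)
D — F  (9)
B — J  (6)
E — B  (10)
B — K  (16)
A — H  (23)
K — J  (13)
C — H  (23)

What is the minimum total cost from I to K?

Compare a few routes:
I–D–G–J–K: 5+13+25+13 = 56
I–D–G–J–B–K: 5+13+25+6+16 = 65
The minimum is 56 via I–D–G–J–K.

56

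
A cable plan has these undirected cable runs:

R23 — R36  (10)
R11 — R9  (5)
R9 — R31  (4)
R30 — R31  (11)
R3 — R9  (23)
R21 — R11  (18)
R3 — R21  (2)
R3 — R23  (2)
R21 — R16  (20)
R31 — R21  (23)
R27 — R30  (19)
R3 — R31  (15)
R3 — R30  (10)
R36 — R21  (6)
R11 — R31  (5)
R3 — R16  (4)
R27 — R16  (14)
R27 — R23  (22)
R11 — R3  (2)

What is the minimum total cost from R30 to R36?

Enumerating some paths:
R30 → R3 → R21 → R36: 10+2+6 = 18
R30 → R3 → R23 → R36: 10+2+10 = 22
The minimum is 18 via R30 → R3 → R21 → R36.

18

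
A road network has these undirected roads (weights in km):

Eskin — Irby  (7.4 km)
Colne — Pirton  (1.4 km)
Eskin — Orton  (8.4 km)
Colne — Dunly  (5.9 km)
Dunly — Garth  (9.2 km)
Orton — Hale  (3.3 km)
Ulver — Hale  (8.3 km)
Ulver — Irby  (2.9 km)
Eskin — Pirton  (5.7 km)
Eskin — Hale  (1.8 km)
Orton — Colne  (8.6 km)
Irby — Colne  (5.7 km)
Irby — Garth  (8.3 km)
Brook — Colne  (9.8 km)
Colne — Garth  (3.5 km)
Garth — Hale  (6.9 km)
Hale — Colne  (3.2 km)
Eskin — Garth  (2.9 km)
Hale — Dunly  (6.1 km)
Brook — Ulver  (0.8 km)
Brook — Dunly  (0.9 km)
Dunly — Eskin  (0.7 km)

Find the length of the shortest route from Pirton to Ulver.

8.1 km

Enumerating some paths:
Pirton → Colne → Dunly → Brook → Ulver: 1.4+5.9+0.9+0.8 = 9
Pirton → Colne → Hale → Eskin → Dunly → Brook → Ulver: 1.4+3.2+1.8+0.7+0.9+0.8 = 8.8
Pirton → Eskin → Dunly → Brook → Ulver: 5.7+0.7+0.9+0.8 = 8.1
Cheapest is Pirton → Eskin → Dunly → Brook → Ulver at 8.1 km.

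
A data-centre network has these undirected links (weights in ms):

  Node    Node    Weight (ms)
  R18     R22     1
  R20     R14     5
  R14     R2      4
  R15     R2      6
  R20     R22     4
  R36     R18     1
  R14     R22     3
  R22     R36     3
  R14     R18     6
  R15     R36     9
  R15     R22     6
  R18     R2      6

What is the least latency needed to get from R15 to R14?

Candidate routes:
R15 → R22 → R14: 6+3 = 9
R15 → R2 → R14: 6+4 = 10
R15 → R22 → R18 → R14: 6+1+6 = 13
Cheapest is R15 → R22 → R14 at 9 ms.

9 ms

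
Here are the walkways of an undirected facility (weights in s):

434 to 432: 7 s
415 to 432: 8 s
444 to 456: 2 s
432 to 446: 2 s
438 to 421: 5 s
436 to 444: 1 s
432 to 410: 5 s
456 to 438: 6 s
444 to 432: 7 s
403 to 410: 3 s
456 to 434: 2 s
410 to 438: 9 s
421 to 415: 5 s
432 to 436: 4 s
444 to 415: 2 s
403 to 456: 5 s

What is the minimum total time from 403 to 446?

Running Dijkstra from 403:
403: 0
410: 3  (via 403)
456: 5  (via 403)
444: 7  (via 456)
434: 7  (via 456)
436: 8  (via 444)
432: 8  (via 410)
415: 9  (via 444)
446: 10  (via 432)
Shortest route: 403–410–432–446 = 10 s.

10 s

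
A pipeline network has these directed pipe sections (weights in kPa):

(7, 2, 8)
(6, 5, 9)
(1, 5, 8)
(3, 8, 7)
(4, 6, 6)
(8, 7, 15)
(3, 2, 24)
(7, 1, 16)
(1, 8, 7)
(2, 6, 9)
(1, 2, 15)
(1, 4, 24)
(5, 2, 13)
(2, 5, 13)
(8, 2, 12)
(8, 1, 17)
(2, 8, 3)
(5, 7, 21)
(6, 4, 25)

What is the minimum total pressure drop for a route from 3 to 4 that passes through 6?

53 kPa

Best 3 to 6: 3 → 8 → 2 → 6 costing 28
Shortest 6→4: 6 → 4 = 25
Total via 6: 28 + 25 = 53 kPa.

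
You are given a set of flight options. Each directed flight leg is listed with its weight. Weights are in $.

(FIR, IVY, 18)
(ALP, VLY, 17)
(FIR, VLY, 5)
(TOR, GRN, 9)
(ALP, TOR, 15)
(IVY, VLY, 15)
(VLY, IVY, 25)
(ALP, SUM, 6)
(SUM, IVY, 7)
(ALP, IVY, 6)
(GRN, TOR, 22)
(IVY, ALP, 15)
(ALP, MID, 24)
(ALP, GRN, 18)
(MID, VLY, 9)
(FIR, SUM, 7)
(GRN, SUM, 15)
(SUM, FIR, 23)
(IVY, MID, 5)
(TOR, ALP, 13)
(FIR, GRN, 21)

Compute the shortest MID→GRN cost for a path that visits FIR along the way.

$99

Shortest MID→FIR: MID–VLY–IVY–ALP–SUM–FIR = 78
Shortest FIR→GRN: FIR–GRN = 21
Total via FIR: 78 + 21 = $99.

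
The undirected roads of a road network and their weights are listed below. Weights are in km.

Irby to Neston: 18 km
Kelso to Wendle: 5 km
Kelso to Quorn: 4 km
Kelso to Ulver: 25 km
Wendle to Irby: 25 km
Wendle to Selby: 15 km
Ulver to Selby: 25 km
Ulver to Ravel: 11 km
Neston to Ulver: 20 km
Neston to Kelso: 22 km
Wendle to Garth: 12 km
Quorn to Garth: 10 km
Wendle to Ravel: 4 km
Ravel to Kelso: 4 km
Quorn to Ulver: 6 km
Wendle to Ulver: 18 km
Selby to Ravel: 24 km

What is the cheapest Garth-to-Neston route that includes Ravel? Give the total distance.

Shortest Garth→Ravel: Garth–Wendle–Ravel = 16
Best Ravel to Neston: Ravel–Kelso–Neston costing 26
Total via Ravel: 16 + 26 = 42 km.

42 km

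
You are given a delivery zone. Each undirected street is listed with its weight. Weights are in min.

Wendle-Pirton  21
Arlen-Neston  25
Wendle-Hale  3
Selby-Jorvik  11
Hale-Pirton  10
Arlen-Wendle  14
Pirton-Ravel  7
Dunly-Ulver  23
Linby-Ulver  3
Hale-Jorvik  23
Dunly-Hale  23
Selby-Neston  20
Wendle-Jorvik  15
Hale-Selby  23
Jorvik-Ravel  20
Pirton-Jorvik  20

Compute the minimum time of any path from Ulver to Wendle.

Running Dijkstra from Ulver:
Ulver: 0
Linby: 3  (via Ulver)
Dunly: 23  (via Ulver)
Hale: 46  (via Dunly)
Wendle: 49  (via Hale)
Shortest route: Ulver → Dunly → Hale → Wendle = 49 min.

49 min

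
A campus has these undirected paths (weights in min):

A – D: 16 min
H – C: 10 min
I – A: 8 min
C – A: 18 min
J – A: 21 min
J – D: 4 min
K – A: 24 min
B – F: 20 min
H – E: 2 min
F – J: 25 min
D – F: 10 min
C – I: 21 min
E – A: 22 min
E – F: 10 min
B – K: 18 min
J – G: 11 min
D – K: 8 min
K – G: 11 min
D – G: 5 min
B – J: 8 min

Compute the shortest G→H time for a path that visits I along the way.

Shortest G→I: G → D → A → I = 29
Best I to H: I → C → H costing 31
Total via I: 29 + 31 = 60 min.

60 min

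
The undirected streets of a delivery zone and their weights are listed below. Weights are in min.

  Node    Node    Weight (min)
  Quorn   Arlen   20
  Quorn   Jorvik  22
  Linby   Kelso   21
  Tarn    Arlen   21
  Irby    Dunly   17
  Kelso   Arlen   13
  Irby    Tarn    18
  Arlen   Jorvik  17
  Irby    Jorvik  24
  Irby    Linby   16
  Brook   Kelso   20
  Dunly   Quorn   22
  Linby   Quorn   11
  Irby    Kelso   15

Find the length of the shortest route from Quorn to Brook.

52 min

Compare a few routes:
Quorn–Arlen–Kelso–Brook: 20+13+20 = 53
Quorn–Linby–Kelso–Brook: 11+21+20 = 52
Cheapest is Quorn–Linby–Kelso–Brook at 52 min.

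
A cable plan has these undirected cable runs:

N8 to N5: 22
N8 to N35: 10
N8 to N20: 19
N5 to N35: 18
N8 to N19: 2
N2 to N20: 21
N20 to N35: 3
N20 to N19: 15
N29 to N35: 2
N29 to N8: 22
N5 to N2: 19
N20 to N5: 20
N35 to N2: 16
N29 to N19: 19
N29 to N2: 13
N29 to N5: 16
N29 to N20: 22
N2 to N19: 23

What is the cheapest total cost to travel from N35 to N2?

Compare a few routes:
N35 → N2: 16 = 16
N35 → N29 → N2: 2+13 = 15
N35 → N20 → N2: 3+21 = 24
Cheapest is N35 → N29 → N2 at 15.

15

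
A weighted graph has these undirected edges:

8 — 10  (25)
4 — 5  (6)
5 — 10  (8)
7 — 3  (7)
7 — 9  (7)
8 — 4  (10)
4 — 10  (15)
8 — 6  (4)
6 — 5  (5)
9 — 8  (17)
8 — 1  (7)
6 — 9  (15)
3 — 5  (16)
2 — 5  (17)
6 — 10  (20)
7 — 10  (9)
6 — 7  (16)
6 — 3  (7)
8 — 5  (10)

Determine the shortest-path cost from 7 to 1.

25

Enumerating some paths:
7 - 3 - 6 - 8 - 1: 7+7+4+7 = 25
7 - 6 - 8 - 1: 16+4+7 = 27
7 - 9 - 8 - 1: 7+17+7 = 31
7 - 10 - 5 - 6 - 8 - 1: 9+8+5+4+7 = 33
The minimum is 25 via 7 - 3 - 6 - 8 - 1.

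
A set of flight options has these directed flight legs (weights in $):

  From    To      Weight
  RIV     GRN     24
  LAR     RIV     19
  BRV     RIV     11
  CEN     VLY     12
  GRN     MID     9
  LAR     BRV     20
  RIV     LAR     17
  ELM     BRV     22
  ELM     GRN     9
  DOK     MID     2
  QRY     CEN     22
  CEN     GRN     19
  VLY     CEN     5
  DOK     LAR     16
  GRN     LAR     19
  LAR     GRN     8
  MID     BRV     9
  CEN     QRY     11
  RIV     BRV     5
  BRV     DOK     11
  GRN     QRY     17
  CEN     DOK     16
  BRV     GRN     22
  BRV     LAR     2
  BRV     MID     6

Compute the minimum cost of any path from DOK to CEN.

$60

Shortest distances from DOK:
DOK: 0
MID: 2  (via DOK)
BRV: 11  (via MID)
LAR: 13  (via BRV)
GRN: 21  (via LAR)
RIV: 22  (via BRV)
QRY: 38  (via GRN)
CEN: 60  (via QRY)
Shortest route: DOK → MID → BRV → LAR → GRN → QRY → CEN = $60.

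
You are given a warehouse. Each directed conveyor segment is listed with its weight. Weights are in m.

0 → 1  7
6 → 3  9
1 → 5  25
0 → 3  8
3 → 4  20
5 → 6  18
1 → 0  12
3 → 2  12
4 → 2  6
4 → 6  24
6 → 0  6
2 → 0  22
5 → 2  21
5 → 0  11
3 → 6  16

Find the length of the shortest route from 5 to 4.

Candidate routes:
5 → 6 → 3 → 4: 18+9+20 = 47
5 → 0 → 3 → 4: 11+8+20 = 39
Cheapest is 5 → 0 → 3 → 4 at 39 m.

39 m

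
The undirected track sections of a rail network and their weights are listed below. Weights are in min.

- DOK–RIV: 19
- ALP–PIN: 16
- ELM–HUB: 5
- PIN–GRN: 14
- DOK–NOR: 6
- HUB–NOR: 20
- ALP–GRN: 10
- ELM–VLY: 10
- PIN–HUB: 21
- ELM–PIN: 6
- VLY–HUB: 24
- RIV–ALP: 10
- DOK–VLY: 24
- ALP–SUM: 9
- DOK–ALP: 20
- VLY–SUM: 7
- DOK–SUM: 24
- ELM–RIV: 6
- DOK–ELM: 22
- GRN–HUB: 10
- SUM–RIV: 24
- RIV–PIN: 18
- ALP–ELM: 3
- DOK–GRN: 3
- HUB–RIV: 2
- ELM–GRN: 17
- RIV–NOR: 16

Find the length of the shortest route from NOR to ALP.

19 min

Running Dijkstra from NOR:
NOR: 0
DOK: 6  (via NOR)
GRN: 9  (via DOK)
RIV: 16  (via NOR)
HUB: 18  (via RIV)
ALP: 19  (via GRN)
Shortest route: NOR → DOK → GRN → ALP = 19 min.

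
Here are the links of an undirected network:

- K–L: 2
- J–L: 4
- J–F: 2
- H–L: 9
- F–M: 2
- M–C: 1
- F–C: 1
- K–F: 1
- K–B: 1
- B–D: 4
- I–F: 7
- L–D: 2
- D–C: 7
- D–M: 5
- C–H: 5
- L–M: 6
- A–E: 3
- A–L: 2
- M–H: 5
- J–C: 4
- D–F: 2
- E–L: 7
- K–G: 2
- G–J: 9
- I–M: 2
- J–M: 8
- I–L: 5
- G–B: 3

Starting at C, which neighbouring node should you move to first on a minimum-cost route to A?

F

Enumerating some paths:
C - F - J - L - A: 1+2+4+2 = 9
C - F - D - L - A: 1+2+2+2 = 7
C - F - K - L - A: 1+1+2+2 = 6
C - M - F - K - L - A: 1+2+1+2+2 = 8
The minimum is 6 via C - F - K - L - A.
So from C the first move is to F.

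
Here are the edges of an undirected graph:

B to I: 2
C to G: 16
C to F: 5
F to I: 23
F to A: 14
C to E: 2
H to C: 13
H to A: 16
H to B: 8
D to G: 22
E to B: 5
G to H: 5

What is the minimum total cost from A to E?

Compare a few routes:
A–H–B–E: 16+8+5 = 29
A–H–C–E: 16+13+2 = 31
A–F–C–E: 14+5+2 = 21
Cheapest is A–F–C–E at 21.

21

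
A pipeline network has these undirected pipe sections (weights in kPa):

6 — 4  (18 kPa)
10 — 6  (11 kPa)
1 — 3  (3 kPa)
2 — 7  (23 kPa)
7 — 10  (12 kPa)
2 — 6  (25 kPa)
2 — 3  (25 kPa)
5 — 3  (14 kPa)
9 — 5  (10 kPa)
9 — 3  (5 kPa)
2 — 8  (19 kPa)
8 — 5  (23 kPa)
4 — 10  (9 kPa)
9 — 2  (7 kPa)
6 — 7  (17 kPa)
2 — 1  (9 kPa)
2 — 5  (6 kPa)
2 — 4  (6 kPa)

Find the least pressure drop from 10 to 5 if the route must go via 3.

41 kPa

Shortest 10→3: 10–4–2–9–3 = 27
Shortest 3→5: 3–5 = 14
Total via 3: 27 + 14 = 41 kPa.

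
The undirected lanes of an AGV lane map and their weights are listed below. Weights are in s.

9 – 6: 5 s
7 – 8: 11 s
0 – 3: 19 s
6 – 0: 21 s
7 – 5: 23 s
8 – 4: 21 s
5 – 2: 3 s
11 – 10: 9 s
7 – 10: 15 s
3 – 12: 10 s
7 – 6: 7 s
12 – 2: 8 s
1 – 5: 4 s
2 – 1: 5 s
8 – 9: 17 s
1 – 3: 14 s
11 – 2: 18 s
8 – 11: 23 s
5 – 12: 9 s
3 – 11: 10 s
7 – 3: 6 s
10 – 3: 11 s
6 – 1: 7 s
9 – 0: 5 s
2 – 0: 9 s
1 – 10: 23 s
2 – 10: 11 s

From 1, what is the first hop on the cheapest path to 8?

6

Compare a few routes:
1 → 6 → 7 → 8: 7+7+11 = 25
1 → 6 → 9 → 8: 7+5+17 = 29
Cheapest is 1 → 6 → 7 → 8 at 25 s.
So from 1 the first move is to 6.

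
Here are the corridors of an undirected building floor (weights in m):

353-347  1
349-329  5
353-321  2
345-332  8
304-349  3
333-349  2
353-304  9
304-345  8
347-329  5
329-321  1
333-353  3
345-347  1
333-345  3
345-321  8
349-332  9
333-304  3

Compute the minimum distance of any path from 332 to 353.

Shortest distances from 332:
332: 0
345: 8  (via 332)
347: 9  (via 345)
349: 9  (via 332)
353: 10  (via 347)
Shortest route: 332–345–347–353 = 10 m.

10 m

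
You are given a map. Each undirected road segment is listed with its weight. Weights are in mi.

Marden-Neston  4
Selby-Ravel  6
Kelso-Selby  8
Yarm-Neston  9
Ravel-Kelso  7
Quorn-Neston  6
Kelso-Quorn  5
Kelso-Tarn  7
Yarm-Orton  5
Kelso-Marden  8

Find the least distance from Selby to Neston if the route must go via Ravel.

Best Selby to Ravel: Selby–Ravel costing 6
Shortest Ravel→Neston: Ravel–Kelso–Quorn–Neston = 18
Total via Ravel: 6 + 18 = 24 mi.

24 mi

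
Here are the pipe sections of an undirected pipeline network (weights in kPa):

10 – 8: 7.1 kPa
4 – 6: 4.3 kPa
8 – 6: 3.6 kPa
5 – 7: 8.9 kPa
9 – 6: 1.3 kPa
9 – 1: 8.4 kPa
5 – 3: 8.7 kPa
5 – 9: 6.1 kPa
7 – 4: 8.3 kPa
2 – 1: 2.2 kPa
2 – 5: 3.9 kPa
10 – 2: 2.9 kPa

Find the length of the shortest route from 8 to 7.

16.2 kPa

Running Dijkstra from 8:
8: 0
6: 3.6  (via 8)
9: 4.9  (via 6)
10: 7.1  (via 8)
4: 7.9  (via 6)
2: 10  (via 10)
5: 11  (via 9)
1: 12.2  (via 2)
7: 16.2  (via 4)
Shortest route: 8 → 6 → 4 → 7 = 16.2 kPa.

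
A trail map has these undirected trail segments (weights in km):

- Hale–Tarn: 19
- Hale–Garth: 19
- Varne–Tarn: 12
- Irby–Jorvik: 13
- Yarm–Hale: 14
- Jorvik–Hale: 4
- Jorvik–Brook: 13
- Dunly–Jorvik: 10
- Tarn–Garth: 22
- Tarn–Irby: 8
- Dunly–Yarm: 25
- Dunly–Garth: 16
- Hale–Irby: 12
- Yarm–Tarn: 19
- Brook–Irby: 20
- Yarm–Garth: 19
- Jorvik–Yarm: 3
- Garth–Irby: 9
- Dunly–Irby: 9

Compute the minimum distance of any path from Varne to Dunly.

Running Dijkstra from Varne:
Varne: 0
Tarn: 12  (via Varne)
Irby: 20  (via Tarn)
Dunly: 29  (via Irby)
Shortest route: Varne–Tarn–Irby–Dunly = 29 km.

29 km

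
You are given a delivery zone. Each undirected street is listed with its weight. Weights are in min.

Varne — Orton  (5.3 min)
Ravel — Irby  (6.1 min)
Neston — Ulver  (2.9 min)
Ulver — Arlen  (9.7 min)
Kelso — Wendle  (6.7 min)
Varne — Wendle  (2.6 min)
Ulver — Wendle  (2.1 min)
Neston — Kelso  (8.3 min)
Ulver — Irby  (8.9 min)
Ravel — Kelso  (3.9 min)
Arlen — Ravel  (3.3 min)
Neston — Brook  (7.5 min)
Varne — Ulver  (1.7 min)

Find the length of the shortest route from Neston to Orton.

Settle nodes by increasing distance from Neston:
Neston: 0
Ulver: 2.9  (via Neston)
Varne: 4.6  (via Ulver)
Wendle: 5  (via Ulver)
Brook: 7.5  (via Neston)
Kelso: 8.3  (via Neston)
Orton: 9.9  (via Varne)
Shortest route: Neston–Ulver–Varne–Orton = 9.9 min.

9.9 min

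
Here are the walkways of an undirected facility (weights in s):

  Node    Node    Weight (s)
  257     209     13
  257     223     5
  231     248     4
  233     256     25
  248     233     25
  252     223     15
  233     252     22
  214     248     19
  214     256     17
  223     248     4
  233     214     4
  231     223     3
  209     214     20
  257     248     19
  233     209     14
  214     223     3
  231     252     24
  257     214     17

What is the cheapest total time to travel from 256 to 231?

23 s

Candidate routes:
256 → 233 → 214 → 223 → 231: 25+4+3+3 = 35
256 → 214 → 223 → 231: 17+3+3 = 23
256 → 214 → 223 → 248 → 231: 17+3+4+4 = 28
The minimum is 23 s via 256 → 214 → 223 → 231.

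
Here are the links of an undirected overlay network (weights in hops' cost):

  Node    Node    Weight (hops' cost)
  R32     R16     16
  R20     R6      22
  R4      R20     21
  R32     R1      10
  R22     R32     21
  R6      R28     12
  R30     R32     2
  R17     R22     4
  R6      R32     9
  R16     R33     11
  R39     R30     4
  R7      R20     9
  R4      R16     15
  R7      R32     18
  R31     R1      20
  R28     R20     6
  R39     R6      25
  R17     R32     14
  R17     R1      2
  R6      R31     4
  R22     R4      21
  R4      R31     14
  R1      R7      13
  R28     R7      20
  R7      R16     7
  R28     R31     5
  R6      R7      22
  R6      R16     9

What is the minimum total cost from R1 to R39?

16 hops' cost

Candidate routes:
R1 - R17 - R22 - R32 - R30 - R39: 2+4+21+2+4 = 33
R1 - R32 - R30 - R39: 10+2+4 = 16
R1 - R17 - R32 - R30 - R39: 2+14+2+4 = 22
Cheapest is R1 - R32 - R30 - R39 at 16 hops' cost.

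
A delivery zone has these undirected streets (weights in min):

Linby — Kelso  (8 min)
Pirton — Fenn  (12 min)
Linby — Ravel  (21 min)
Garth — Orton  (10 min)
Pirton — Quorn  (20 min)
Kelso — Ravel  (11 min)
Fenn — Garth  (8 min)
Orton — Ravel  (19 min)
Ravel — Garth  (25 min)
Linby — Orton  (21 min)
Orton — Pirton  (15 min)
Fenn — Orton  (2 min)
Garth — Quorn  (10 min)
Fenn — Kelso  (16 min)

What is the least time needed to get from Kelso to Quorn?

34 min

Candidate routes:
Kelso → Fenn → Garth → Quorn: 16+8+10 = 34
Kelso → Ravel → Garth → Quorn: 11+25+10 = 46
Kelso → Fenn → Orton → Garth → Quorn: 16+2+10+10 = 38
Cheapest is Kelso → Fenn → Garth → Quorn at 34 min.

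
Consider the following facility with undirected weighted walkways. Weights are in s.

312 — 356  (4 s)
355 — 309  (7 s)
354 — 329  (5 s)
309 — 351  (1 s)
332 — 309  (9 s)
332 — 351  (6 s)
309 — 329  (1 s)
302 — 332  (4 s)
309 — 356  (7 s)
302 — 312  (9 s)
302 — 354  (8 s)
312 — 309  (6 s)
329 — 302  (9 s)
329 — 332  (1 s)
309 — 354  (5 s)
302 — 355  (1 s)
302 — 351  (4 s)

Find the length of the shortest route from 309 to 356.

Running Dijkstra from 309:
309: 0
329: 1  (via 309)
351: 1  (via 309)
332: 2  (via 329)
354: 5  (via 309)
302: 5  (via 351)
312: 6  (via 309)
355: 6  (via 302)
356: 7  (via 309)
Shortest route: 309–356 = 7 s.

7 s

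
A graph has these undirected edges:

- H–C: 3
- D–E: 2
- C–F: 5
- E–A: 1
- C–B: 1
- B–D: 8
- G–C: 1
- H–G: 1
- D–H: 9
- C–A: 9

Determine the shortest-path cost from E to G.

Settle nodes by increasing distance from E:
E: 0
A: 1  (via E)
D: 2  (via E)
B: 10  (via D)
C: 10  (via A)
G: 11  (via C)
Shortest route: E → A → C → G = 11.

11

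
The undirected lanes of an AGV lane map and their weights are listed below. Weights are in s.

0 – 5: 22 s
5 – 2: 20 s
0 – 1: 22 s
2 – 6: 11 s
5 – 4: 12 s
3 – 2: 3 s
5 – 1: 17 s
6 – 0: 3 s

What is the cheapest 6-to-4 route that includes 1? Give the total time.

54 s

Shortest 6→1: 6 → 0 → 1 = 25
Shortest 1→4: 1 → 5 → 4 = 29
Total via 1: 25 + 29 = 54 s.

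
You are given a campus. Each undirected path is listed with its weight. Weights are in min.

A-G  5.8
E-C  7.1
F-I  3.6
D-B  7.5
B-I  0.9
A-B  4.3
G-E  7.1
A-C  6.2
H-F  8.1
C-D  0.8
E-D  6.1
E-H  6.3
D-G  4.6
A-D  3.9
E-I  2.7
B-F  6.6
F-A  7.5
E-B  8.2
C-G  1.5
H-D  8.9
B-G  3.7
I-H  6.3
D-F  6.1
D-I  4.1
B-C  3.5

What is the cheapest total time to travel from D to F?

Shortest distances from D:
D: 0
C: 0.8  (via D)
G: 2.3  (via C)
A: 3.9  (via D)
I: 4.1  (via D)
B: 4.3  (via C)
E: 6.1  (via D)
F: 6.1  (via D)
Shortest route: D → F = 6.1 min.

6.1 min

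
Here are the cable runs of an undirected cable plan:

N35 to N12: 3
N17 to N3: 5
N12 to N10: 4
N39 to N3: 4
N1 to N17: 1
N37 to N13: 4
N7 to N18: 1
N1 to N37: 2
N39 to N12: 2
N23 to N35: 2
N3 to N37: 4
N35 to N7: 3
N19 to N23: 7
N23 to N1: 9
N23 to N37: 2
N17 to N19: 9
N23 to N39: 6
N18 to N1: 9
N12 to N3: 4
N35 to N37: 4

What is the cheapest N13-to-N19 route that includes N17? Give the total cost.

16

Shortest N13→N17: N13–N37–N1–N17 = 7
Best N17 to N19: N17–N19 costing 9
Total via N17: 7 + 9 = 16.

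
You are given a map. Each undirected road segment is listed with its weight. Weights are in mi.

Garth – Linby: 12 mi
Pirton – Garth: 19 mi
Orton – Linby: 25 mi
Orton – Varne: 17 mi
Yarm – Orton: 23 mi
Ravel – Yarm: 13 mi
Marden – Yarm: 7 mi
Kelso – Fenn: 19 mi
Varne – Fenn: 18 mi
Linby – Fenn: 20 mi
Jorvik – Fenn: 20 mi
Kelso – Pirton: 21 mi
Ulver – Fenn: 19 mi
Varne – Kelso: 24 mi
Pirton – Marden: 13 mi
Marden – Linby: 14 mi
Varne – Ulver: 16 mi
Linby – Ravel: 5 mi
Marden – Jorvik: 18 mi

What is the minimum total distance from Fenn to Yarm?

Compare a few routes:
Fenn–Linby–Ravel–Yarm: 20+5+13 = 38
Fenn–Linby–Marden–Yarm: 20+14+7 = 41
The minimum is 38 mi via Fenn–Linby–Ravel–Yarm.

38 mi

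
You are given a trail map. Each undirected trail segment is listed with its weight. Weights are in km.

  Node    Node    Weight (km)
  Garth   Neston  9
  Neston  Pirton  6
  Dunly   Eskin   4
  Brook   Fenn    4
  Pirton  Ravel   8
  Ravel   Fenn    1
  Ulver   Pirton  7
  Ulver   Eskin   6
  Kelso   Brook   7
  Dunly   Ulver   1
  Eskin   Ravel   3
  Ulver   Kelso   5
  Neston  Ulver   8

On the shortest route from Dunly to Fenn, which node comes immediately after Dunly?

Eskin

Compare a few routes:
Dunly → Ulver → Eskin → Ravel → Fenn: 1+6+3+1 = 11
Dunly → Ulver → Pirton → Ravel → Fenn: 1+7+8+1 = 17
Dunly → Eskin → Ravel → Fenn: 4+3+1 = 8
The minimum is 8 km via Dunly → Eskin → Ravel → Fenn.
So from Dunly the first move is to Eskin.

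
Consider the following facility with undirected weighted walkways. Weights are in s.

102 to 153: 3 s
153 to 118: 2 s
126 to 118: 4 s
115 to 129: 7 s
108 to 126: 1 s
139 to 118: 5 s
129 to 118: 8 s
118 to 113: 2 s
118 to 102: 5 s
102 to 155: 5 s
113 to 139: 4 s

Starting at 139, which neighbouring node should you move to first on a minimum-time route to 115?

118

Candidate routes:
139–118–129–115: 5+8+7 = 20
139–113–118–129–115: 4+2+8+7 = 21
The minimum is 20 s via 139–118–129–115.
So from 139 the first move is to 118.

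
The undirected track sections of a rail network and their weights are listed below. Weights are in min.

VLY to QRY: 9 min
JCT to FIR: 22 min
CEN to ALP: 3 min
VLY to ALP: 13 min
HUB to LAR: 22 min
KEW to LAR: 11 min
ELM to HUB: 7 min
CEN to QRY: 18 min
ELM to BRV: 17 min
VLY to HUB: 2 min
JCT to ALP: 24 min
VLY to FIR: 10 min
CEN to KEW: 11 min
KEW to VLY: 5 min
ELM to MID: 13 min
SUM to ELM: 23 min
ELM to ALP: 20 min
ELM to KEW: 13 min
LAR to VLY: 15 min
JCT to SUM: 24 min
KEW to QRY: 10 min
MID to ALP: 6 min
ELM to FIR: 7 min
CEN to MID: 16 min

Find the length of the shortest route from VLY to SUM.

32 min

Shortest distances from VLY:
VLY: 0
HUB: 2  (via VLY)
KEW: 5  (via VLY)
ELM: 9  (via HUB)
QRY: 9  (via VLY)
FIR: 10  (via VLY)
ALP: 13  (via VLY)
LAR: 15  (via VLY)
CEN: 16  (via KEW)
MID: 19  (via ALP)
BRV: 26  (via ELM)
SUM: 32  (via ELM)
Shortest route: VLY–HUB–ELM–SUM = 32 min.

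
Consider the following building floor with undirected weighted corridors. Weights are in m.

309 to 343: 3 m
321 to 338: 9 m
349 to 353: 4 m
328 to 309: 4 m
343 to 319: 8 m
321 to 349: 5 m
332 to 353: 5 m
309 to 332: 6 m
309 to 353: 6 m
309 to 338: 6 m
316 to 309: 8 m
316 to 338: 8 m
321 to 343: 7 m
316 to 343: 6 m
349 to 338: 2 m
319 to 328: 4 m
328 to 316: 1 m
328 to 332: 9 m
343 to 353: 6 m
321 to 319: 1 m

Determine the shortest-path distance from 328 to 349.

10 m

Running Dijkstra from 328:
328: 0
316: 1  (via 328)
309: 4  (via 328)
319: 4  (via 328)
321: 5  (via 319)
343: 7  (via 316)
338: 9  (via 316)
332: 9  (via 328)
349: 10  (via 321)
Shortest route: 328–319–321–349 = 10 m.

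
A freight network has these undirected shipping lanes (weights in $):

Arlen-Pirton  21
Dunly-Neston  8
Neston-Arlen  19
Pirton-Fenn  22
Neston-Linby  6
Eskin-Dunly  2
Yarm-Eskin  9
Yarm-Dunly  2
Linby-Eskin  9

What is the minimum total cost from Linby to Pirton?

$46

Enumerating some paths:
Linby–Eskin–Dunly–Neston–Arlen–Pirton: 9+2+8+19+21 = 59
Linby–Eskin–Yarm–Dunly–Neston–Arlen–Pirton: 9+9+2+8+19+21 = 68
Linby–Neston–Arlen–Pirton: 6+19+21 = 46
The minimum is $46 via Linby–Neston–Arlen–Pirton.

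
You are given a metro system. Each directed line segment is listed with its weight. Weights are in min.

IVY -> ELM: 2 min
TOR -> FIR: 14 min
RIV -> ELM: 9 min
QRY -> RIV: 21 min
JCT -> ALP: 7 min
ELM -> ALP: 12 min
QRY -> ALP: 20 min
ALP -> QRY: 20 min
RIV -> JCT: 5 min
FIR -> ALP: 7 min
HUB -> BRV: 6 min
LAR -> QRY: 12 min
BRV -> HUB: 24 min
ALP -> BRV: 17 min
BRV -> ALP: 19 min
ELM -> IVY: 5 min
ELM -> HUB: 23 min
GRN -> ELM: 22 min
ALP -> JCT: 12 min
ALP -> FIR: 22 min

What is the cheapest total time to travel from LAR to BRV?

Candidate routes:
LAR - QRY - RIV - ELM - HUB - BRV: 12+21+9+23+6 = 71
LAR - QRY - ALP - BRV: 12+20+17 = 49
LAR - QRY - RIV - ELM - ALP - BRV: 12+21+9+12+17 = 71
LAR - QRY - RIV - JCT - ALP - BRV: 12+21+5+7+17 = 62
Cheapest is LAR - QRY - ALP - BRV at 49 min.

49 min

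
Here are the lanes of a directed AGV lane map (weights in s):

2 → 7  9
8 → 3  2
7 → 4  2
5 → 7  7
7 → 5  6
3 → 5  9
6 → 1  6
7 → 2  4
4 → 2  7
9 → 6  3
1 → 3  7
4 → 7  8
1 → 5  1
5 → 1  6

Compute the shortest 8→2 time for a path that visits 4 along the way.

Shortest 8→4: 8–3–5–7–4 = 20
Best 4 to 2: 4–2 costing 7
Total via 4: 20 + 7 = 27 s.

27 s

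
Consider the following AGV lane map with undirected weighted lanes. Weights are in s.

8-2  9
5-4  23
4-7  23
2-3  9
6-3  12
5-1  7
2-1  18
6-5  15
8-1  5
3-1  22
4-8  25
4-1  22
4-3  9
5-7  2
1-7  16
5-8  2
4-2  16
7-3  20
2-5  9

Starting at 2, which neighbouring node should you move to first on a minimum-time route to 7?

5

Compare a few routes:
2 - 1 - 5 - 7: 18+7+2 = 27
2 - 8 - 1 - 5 - 7: 9+5+7+2 = 23
2 - 5 - 7: 9+2 = 11
2 - 8 - 5 - 7: 9+2+2 = 13
Cheapest is 2 - 5 - 7 at 11 s.
So from 2 the first move is to 5.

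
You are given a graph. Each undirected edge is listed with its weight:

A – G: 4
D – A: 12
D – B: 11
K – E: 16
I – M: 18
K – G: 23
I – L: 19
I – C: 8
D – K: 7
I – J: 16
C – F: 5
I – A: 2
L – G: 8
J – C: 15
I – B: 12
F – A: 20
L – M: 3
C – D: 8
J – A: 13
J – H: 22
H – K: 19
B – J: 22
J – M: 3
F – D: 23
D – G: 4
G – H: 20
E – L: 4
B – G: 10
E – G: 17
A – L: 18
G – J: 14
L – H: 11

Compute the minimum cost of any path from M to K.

22

Settle nodes by increasing distance from M:
M: 0
J: 3  (via M)
L: 3  (via M)
E: 7  (via L)
G: 11  (via L)
H: 14  (via L)
A: 15  (via G)
D: 15  (via G)
I: 17  (via A)
C: 18  (via J)
B: 21  (via G)
K: 22  (via D)
Shortest route: M–L–G–D–K = 22.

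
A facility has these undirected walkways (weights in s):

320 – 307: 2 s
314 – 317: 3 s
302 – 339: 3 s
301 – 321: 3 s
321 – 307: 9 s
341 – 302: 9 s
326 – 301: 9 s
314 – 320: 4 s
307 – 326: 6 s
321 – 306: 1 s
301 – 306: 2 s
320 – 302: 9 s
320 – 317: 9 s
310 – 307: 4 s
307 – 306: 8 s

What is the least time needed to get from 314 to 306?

Candidate routes:
314 → 320 → 307 → 321 → 306: 4+2+9+1 = 16
314 → 320 → 307 → 306: 4+2+8 = 14
The minimum is 14 s via 314 → 320 → 307 → 306.

14 s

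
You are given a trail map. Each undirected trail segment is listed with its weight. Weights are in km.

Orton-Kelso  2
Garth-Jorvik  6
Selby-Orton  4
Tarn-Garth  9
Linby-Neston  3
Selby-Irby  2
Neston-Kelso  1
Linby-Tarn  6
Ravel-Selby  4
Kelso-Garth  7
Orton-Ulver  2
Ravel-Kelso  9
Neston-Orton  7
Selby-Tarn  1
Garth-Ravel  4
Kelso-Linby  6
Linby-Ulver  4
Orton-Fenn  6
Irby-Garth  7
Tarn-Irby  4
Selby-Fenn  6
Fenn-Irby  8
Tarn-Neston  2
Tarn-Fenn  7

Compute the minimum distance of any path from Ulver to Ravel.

Enumerating some paths:
Ulver–Linby–Neston–Tarn–Selby–Ravel: 4+3+2+1+4 = 14
Ulver–Orton–Kelso–Ravel: 2+2+9 = 13
Ulver–Orton–Selby–Ravel: 2+4+4 = 10
Ulver–Orton–Kelso–Neston–Tarn–Selby–Ravel: 2+2+1+2+1+4 = 12
The minimum is 10 km via Ulver–Orton–Selby–Ravel.

10 km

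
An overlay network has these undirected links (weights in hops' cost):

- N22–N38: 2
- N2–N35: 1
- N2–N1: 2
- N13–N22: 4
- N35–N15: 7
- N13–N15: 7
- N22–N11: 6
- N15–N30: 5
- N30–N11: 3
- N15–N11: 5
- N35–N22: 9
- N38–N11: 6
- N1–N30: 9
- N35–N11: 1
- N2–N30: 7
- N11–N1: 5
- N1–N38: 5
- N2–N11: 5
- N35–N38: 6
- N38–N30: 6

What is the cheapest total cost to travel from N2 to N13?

Enumerating some paths:
N2 - N35 - N11 - N22 - N13: 1+1+6+4 = 12
N2 - N1 - N38 - N22 - N13: 2+5+2+4 = 13
Cheapest is N2 - N35 - N11 - N22 - N13 at 12 hops' cost.

12 hops' cost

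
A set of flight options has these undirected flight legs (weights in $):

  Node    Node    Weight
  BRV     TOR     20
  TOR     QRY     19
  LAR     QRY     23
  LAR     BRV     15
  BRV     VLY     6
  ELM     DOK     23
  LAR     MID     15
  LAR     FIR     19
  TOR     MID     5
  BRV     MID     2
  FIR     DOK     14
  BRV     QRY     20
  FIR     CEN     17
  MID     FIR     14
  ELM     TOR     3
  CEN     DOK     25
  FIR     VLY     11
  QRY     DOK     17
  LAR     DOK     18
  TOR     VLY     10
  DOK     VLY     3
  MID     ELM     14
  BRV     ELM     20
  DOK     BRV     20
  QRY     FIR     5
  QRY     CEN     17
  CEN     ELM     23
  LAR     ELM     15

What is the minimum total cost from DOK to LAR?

$18

Compare a few routes:
DOK–VLY–BRV–MID–LAR: 3+6+2+15 = 26
DOK–LAR: 18 = 18
DOK–VLY–TOR–ELM–LAR: 3+10+3+15 = 31
DOK–VLY–BRV–LAR: 3+6+15 = 24
The minimum is $18 via DOK–LAR.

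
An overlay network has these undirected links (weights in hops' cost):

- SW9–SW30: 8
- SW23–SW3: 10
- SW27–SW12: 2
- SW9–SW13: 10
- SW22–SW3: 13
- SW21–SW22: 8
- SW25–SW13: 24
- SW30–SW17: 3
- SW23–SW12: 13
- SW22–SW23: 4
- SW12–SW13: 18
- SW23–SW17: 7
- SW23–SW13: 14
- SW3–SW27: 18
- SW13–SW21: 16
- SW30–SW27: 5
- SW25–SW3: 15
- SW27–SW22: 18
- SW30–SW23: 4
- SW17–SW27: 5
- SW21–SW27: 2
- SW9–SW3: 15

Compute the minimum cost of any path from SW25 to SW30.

Enumerating some paths:
SW25 - SW3 - SW23 - SW17 - SW30: 15+10+7+3 = 35
SW25 - SW3 - SW23 - SW30: 15+10+4 = 29
Cheapest is SW25 - SW3 - SW23 - SW30 at 29 hops' cost.

29 hops' cost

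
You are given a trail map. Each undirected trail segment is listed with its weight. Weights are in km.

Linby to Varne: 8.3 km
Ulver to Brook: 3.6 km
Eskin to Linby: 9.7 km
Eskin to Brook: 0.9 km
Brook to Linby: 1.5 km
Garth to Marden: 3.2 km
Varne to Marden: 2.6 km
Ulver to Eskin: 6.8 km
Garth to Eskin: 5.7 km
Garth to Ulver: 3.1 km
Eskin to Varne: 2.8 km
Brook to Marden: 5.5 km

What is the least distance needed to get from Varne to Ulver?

Enumerating some paths:
Varne–Eskin–Ulver: 2.8+6.8 = 9.6
Varne–Eskin–Garth–Ulver: 2.8+5.7+3.1 = 11.6
Varne–Eskin–Brook–Ulver: 2.8+0.9+3.6 = 7.3
Varne–Marden–Garth–Ulver: 2.6+3.2+3.1 = 8.9
The minimum is 7.3 km via Varne–Eskin–Brook–Ulver.

7.3 km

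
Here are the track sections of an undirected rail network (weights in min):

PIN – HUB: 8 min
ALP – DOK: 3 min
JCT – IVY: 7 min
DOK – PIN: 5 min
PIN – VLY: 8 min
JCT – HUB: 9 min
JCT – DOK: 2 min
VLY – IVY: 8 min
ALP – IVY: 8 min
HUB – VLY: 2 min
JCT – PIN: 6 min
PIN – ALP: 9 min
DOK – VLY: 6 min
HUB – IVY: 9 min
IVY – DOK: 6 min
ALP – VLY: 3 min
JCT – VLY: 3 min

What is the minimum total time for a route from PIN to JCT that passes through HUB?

Best PIN to HUB: PIN–HUB costing 8
Shortest HUB→JCT: HUB–VLY–JCT = 5
Total via HUB: 8 + 5 = 13 min.

13 min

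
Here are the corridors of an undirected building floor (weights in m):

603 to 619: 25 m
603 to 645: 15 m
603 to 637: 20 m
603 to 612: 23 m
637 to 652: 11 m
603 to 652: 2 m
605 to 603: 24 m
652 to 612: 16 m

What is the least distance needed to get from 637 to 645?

28 m

Settle nodes by increasing distance from 637:
637: 0
652: 11  (via 637)
603: 13  (via 652)
612: 27  (via 652)
645: 28  (via 603)
Shortest route: 637 → 652 → 603 → 645 = 28 m.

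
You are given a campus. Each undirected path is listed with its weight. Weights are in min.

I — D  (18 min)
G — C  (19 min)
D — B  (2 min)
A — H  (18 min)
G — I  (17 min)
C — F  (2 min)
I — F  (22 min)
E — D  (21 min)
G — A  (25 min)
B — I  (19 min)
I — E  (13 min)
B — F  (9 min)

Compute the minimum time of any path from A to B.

55 min

Shortest distances from A:
A: 0
H: 18  (via A)
G: 25  (via A)
I: 42  (via G)
C: 44  (via G)
F: 46  (via C)
B: 55  (via F)
Shortest route: A → G → C → F → B = 55 min.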